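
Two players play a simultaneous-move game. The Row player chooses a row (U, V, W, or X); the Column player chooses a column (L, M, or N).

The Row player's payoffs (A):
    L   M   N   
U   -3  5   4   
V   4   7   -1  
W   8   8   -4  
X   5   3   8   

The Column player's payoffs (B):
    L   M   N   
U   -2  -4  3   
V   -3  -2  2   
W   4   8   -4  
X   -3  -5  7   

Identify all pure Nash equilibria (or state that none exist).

(W, M) and (X, N)

A profile is a Nash equilibrium when each player is best-responding to the other.
The Row player's best responses — vs L: W (payoff 8); vs M: W (payoff 8); vs N: X (payoff 8).
The Column player's best responses — vs U: N (payoff 3); vs V: N (payoff 2); vs W: M (payoff 8); vs X: N (payoff 7).
Mutual best responses occur at (W, M) and (X, N); at each, neither player gains by switching.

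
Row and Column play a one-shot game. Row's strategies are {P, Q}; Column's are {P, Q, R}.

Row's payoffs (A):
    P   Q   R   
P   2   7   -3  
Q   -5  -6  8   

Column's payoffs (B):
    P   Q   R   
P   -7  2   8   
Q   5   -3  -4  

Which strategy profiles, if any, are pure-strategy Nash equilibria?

Check mutual best responses: a cell is a NE iff neither player can gain by unilaterally deviating.
Row's best responses — vs P: P (payoff 2); vs Q: P (payoff 7); vs R: Q (payoff 8).
Column's best responses — vs P: R (payoff 8); vs Q: P (payoff 5).
No cell has both players best-responding. For instance, Row's best reply to R is Q, but against Q Column prefers P over R.

There is no pure-strategy Nash equilibrium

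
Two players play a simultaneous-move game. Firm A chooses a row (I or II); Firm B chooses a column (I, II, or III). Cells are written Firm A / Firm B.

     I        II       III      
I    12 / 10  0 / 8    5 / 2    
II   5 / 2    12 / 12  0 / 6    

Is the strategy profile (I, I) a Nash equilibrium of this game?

Holding Firm B at I: Firm A gets 12 from I, versus 5 from II. No profitable deviation for Firm A.
Holding Firm A at I: Firm B gets 10 from I, versus 8 from II, 2 from III. No profitable deviation for Firm B either.

Yes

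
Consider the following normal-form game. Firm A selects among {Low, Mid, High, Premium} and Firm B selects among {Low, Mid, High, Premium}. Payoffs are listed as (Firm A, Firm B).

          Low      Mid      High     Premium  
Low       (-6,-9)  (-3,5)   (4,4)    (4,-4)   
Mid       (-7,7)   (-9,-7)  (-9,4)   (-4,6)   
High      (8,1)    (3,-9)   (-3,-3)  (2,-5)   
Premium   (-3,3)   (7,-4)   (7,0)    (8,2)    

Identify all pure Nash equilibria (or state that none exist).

A profile is a Nash equilibrium when each player is best-responding to the other.
Firm A's best responses — vs Low: High (payoff 8); vs Mid: Premium (payoff 7); vs High: Premium (payoff 7); vs Premium: Premium (payoff 8).
Firm B's best responses — vs Low: Mid (payoff 5); vs Mid: Low (payoff 7); vs High: Low (payoff 1); vs Premium: Low (payoff 3).
The only mutual best response is (High, Low); neither player gains by switching there.

(High, Low)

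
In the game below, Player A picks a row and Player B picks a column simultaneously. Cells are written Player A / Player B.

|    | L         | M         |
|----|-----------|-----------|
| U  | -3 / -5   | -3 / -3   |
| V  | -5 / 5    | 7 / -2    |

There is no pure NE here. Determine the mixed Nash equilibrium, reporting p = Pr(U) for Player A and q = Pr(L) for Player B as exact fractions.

p = 7/9, q = 5/6

In a mixed NE each player is indifferent between their pure strategies, so the opponent's mix sets the indifference.
Player B indifferent between L and M: p·(-5) + (1−p)·5 = p·(-3) + (1−p)·(-2) ⟹ 5 + (-10)p = (-2) + (-1)p ⟹ p = 7/9.
Player A indifferent between U and V: q·(-3) + (1−q)·(-3) = q·(-5) + (1−q)·7 ⟹ (-3) + 0q = 7 + (-12)q ⟹ q = 5/6.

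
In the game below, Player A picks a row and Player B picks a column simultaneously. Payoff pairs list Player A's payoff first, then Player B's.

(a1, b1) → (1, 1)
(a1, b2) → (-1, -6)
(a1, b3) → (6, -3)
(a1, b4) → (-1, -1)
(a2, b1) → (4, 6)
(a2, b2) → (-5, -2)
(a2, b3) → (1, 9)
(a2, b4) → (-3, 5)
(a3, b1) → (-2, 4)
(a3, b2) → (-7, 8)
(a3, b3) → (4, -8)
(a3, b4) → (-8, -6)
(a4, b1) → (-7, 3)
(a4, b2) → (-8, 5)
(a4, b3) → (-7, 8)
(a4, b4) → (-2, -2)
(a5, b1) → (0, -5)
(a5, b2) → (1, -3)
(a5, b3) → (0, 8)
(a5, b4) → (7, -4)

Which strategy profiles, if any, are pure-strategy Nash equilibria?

No pure-strategy Nash equilibrium

A profile is a Nash equilibrium when each player is best-responding to the other.
Player A's best responses — vs b1: a2 (payoff 4); vs b2: a5 (payoff 1); vs b3: a1 (payoff 6); vs b4: a5 (payoff 7).
Player B's best responses — vs a1: b1 (payoff 1); vs a2: b3 (payoff 9); vs a3: b2 (payoff 8); vs a4: b3 (payoff 8); vs a5: b3 (payoff 8).
No cell has both players best-responding. For instance, Player A's best reply to b1 is a2, but against a2 Player B prefers b3 over b1.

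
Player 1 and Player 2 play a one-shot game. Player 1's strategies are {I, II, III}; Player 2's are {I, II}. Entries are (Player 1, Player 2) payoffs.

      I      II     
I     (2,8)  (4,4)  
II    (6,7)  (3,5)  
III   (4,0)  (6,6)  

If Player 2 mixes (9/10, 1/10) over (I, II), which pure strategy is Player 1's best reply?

II

Compute Player 1's expected payoff from each pure strategy against the given mix.
I: (9/10)·2 + (1/10)·4 = 11/5
II: (9/10)·6 + (1/10)·3 = 57/10
III: (9/10)·4 + (1/10)·6 = 21/5
Highest expected payoff is 57/10, from II.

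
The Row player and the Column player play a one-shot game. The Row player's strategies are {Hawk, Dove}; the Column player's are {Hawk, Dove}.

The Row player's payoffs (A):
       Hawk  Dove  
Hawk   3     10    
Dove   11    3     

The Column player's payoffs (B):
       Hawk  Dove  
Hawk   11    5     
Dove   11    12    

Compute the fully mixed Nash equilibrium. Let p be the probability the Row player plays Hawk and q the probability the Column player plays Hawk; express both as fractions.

p = 1/7, q = 7/15

In a mixed NE each player is indifferent between their pure strategies, so the opponent's mix sets the indifference.
The Column player indifferent between Hawk and Dove: p·11 + (1−p)·11 = p·5 + (1−p)·12 ⟹ 11 + 0p = 12 + (-7)p ⟹ p = 1/7.
The Row player indifferent between Hawk and Dove: q·3 + (1−q)·10 = q·11 + (1−q)·3 ⟹ 10 + (-7)q = 3 + 8q ⟹ q = 7/15.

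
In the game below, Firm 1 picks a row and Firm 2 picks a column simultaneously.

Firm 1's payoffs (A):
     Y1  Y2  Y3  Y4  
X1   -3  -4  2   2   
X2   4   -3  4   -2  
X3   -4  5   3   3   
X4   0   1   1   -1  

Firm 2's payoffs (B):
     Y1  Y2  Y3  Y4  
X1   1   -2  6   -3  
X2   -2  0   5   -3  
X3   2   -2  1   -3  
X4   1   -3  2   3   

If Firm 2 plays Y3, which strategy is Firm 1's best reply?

With Firm 2 fixed at Y3, Firm 1's payoffs are: X1 → 2, X2 → 4, X3 → 3, X4 → 1.
The maximum is 4, achieved by X2.

X2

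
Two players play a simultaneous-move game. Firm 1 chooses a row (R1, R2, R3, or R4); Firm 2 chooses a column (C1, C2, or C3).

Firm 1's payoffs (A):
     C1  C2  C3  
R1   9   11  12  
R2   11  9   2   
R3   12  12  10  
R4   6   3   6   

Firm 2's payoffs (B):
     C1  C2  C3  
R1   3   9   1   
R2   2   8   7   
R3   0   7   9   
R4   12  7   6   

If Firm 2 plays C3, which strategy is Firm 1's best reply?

R1

With Firm 2 fixed at C3, Firm 1's payoffs are: R1 → 12, R2 → 2, R3 → 10, R4 → 6.
The maximum is 12, achieved by R1.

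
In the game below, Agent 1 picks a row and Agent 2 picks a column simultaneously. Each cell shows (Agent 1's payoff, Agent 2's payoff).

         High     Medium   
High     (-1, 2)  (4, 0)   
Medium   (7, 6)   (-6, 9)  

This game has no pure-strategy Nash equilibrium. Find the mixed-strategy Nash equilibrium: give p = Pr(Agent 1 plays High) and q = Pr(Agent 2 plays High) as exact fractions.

p = 3/5, q = 5/9

Each player's mixing probability is pinned down by making the *other* player indifferent.
Agent 2 indifferent between High and Medium: p·2 + (1−p)·6 = p·0 + (1−p)·9 ⟹ 6 + (-4)p = 9 + (-9)p ⟹ p = 3/5.
Agent 1 indifferent between High and Medium: q·(-1) + (1−q)·4 = q·7 + (1−q)·(-6) ⟹ 4 + (-5)q = (-6) + 13q ⟹ q = 5/9.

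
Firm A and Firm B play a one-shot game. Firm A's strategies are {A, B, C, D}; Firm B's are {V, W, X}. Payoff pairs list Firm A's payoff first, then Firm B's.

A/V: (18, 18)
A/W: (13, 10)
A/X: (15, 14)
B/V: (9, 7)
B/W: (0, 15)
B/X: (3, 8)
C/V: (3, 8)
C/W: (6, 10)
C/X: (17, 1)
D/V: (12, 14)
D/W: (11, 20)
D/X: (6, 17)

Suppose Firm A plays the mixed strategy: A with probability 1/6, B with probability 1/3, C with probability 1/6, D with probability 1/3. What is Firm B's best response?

W

Firm B's best reply maximizes expected payoff against the mix.
V: (1/6)·18 + (1/3)·7 + (1/6)·8 + (1/3)·14 = 34/3
W: (1/6)·10 + (1/3)·15 + (1/6)·10 + (1/3)·20 = 15
X: (1/6)·14 + (1/3)·8 + (1/6)·1 + (1/3)·17 = 65/6
Highest expected payoff is 15, from W.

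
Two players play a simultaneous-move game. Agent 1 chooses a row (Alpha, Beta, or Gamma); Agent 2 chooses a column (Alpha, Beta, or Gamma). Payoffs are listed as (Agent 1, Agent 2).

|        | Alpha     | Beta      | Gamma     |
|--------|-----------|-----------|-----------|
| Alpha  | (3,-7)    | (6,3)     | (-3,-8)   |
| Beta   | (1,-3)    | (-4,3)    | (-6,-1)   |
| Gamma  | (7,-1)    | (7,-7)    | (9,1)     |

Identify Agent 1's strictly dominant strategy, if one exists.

Check whether one of Agent 1's strategies beats all alternatives regardless of what the opponent does.
Gamma strictly dominates: vs Alpha: 7 > each of {3, 1}; vs Beta: 7 > each of {6, -4}; vs Gamma: 9 > each of {-3, -6}.

Gamma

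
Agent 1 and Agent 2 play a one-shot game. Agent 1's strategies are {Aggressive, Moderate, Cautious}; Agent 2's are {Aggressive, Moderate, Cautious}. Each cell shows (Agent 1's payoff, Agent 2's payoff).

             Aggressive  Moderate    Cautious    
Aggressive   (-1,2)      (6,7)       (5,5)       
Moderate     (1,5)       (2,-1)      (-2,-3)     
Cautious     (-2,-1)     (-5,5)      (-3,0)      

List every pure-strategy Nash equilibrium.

(Aggressive, Moderate) and (Moderate, Aggressive)

A profile is a Nash equilibrium when each player is best-responding to the other.
Agent 1's best responses — vs Aggressive: Moderate (payoff 1); vs Moderate: Aggressive (payoff 6); vs Cautious: Aggressive (payoff 5).
Agent 2's best responses — vs Aggressive: Moderate (payoff 7); vs Moderate: Aggressive (payoff 5); vs Cautious: Moderate (payoff 5).
Mutual best responses occur at (Aggressive, Moderate) and (Moderate, Aggressive); at each, neither player gains by switching.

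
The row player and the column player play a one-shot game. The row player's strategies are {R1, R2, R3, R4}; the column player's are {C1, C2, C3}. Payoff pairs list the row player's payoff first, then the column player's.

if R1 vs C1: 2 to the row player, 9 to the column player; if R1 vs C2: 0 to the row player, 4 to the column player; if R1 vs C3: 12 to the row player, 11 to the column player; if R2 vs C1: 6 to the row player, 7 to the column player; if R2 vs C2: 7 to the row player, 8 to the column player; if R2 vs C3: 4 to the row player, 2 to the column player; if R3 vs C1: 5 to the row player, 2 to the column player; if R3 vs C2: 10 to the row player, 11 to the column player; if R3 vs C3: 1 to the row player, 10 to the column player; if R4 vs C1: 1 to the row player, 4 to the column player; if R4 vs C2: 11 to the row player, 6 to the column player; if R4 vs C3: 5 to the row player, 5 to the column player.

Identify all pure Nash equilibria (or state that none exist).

(R1, C3) and (R4, C2)

Find each player's best response to every opponent strategy; NE are the intersections.
The row player's best responses — vs C1: R2 (payoff 6); vs C2: R4 (payoff 11); vs C3: R1 (payoff 12).
The column player's best responses — vs R1: C3 (payoff 11); vs R2: C2 (payoff 8); vs R3: C2 (payoff 11); vs R4: C2 (payoff 6).
Mutual best responses occur at (R1, C3) and (R4, C2); at each, neither player gains by switching.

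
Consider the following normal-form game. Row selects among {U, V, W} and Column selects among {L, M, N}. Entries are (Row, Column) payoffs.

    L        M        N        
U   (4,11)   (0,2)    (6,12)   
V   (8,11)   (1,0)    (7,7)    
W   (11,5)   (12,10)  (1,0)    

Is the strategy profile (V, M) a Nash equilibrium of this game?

No

Holding Column at M: Row gets 1 from V but could get 12 by switching to W. Row has a profitable deviation.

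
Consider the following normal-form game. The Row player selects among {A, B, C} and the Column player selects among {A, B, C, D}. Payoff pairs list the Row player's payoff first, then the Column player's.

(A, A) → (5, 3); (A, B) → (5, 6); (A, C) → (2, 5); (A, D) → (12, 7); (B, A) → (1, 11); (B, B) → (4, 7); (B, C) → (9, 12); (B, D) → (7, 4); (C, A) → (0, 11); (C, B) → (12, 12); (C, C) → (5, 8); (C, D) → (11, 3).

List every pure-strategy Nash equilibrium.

A profile is a Nash equilibrium when each player is best-responding to the other.
The Row player's best responses — vs A: A (payoff 5); vs B: C (payoff 12); vs C: B (payoff 9); vs D: A (payoff 12).
The Column player's best responses — vs A: D (payoff 7); vs B: C (payoff 12); vs C: B (payoff 12).
Mutual best responses occur at (A, D), (B, C), and (C, B); at each, neither player gains by switching.

(A, D), (B, C), and (C, B)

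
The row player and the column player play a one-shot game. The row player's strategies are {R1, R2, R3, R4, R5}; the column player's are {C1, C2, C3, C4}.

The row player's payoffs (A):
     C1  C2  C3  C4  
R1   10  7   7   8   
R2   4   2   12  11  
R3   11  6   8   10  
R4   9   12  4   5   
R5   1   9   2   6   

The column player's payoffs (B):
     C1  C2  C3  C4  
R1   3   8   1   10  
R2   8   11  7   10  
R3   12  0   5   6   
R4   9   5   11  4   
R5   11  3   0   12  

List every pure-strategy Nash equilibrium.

A profile is a Nash equilibrium when each player is best-responding to the other.
The row player's best responses — vs C1: R3 (payoff 11); vs C2: R4 (payoff 12); vs C3: R2 (payoff 12); vs C4: R2 (payoff 11).
The column player's best responses — vs R1: C4 (payoff 10); vs R2: C2 (payoff 11); vs R3: C1 (payoff 12); vs R4: C3 (payoff 11); vs R5: C4 (payoff 12).
The only mutual best response is (R3, C1); neither player gains by switching there.

(R3, C1)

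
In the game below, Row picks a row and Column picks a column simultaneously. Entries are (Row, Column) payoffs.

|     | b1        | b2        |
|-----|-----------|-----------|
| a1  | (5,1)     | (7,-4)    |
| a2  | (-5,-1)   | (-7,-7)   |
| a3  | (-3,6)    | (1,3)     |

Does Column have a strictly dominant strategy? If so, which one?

b1

Check whether one of Column's strategies beats all alternatives regardless of what the opponent does.
b1 strictly dominates: vs a1: 1 > -4; vs a2: -1 > -7; vs a3: 6 > 3.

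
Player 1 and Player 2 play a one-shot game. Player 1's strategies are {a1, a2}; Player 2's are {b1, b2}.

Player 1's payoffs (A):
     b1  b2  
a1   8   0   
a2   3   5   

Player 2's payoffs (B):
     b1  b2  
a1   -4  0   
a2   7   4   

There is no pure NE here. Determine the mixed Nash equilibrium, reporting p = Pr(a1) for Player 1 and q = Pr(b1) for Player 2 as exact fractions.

p = 3/7, q = 1/2

In a mixed NE each player is indifferent between their pure strategies, so the opponent's mix sets the indifference.
Player 2 indifferent between b1 and b2: p·(-4) + (1−p)·7 = p·0 + (1−p)·4 ⟹ 7 + (-11)p = 4 + (-4)p ⟹ p = 3/7.
Player 1 indifferent between a1 and a2: q·8 + (1−q)·0 = q·3 + (1−q)·5 ⟹ 0 + 8q = 5 + (-2)q ⟹ q = 1/2.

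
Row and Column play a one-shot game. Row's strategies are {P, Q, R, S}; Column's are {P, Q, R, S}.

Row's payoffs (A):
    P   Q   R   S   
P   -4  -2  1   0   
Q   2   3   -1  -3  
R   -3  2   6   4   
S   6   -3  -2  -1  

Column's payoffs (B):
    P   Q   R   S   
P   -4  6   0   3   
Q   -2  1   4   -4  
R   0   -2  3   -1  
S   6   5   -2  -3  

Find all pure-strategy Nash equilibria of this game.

(R, R) and (S, P)

A profile is a Nash equilibrium when each player is best-responding to the other.
Row's best responses — vs P: S (payoff 6); vs Q: Q (payoff 3); vs R: R (payoff 6); vs S: R (payoff 4).
Column's best responses — vs P: Q (payoff 6); vs Q: R (payoff 4); vs R: R (payoff 3); vs S: P (payoff 6).
Mutual best responses occur at (R, R) and (S, P); at each, neither player gains by switching.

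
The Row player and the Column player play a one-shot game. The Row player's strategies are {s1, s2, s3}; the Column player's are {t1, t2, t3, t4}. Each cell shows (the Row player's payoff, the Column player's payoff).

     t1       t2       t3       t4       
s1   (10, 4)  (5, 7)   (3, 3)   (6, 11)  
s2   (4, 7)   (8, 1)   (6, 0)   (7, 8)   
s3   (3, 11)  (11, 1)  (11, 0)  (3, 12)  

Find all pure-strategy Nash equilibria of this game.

(s2, t4)

A profile is a Nash equilibrium when each player is best-responding to the other.
The Row player's best responses — vs t1: s1 (payoff 10); vs t2: s3 (payoff 11); vs t3: s3 (payoff 11); vs t4: s2 (payoff 7).
The Column player's best responses — vs s1: t4 (payoff 11); vs s2: t4 (payoff 8); vs s3: t4 (payoff 12).
The only mutual best response is (s2, t4); neither player gains by switching there.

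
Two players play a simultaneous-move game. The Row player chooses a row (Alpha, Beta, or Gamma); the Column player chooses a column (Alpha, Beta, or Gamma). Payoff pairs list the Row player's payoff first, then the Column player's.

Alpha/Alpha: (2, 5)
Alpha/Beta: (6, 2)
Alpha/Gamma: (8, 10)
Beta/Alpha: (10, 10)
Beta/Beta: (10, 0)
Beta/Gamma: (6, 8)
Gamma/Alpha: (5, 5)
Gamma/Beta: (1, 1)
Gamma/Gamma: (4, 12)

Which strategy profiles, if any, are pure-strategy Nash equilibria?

(Alpha, Gamma) and (Beta, Alpha)

Find each player's best response to every opponent strategy; NE are the intersections.
The Row player's best responses — vs Alpha: Beta (payoff 10); vs Beta: Beta (payoff 10); vs Gamma: Alpha (payoff 8).
The Column player's best responses — vs Alpha: Gamma (payoff 10); vs Beta: Alpha (payoff 10); vs Gamma: Gamma (payoff 12).
Mutual best responses occur at (Alpha, Gamma) and (Beta, Alpha); at each, neither player gains by switching.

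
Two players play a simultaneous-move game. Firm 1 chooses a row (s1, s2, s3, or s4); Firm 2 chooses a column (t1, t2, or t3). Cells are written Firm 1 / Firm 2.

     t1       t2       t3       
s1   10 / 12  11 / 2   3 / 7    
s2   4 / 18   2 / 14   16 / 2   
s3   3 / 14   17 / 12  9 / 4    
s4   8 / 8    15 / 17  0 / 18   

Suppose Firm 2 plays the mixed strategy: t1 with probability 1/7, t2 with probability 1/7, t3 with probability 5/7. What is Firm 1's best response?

Firm 1's best reply maximizes expected payoff against the mix.
s1: (1/7)·10 + (1/7)·11 + (5/7)·3 = 36/7
s2: (1/7)·4 + (1/7)·2 + (5/7)·16 = 86/7
s3: (1/7)·3 + (1/7)·17 + (5/7)·9 = 65/7
s4: (1/7)·8 + (1/7)·15 + (5/7)·0 = 23/7
Highest expected payoff is 86/7, from s2.

s2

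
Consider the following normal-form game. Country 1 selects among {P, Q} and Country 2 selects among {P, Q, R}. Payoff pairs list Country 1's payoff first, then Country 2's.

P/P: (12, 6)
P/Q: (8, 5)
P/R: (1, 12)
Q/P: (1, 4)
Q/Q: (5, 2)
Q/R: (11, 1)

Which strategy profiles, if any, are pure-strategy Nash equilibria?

Check mutual best responses: a cell is a NE iff neither player can gain by unilaterally deviating.
Country 1's best responses — vs P: P (payoff 12); vs Q: P (payoff 8); vs R: Q (payoff 11).
Country 2's best responses — vs P: R (payoff 12); vs Q: P (payoff 4).
No cell has both players best-responding. For instance, Country 1's best reply to Q is P, but against P Country 2 prefers R over Q.

None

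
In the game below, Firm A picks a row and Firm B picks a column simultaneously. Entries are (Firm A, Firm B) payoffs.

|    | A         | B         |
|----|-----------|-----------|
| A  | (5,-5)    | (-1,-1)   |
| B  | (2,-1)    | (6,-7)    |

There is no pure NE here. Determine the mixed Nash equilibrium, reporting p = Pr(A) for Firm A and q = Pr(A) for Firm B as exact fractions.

p = 3/5, q = 7/10

In a mixed NE each player is indifferent between their pure strategies, so the opponent's mix sets the indifference.
Firm B indifferent between A and B: p·(-5) + (1−p)·(-1) = p·(-1) + (1−p)·(-7) ⟹ (-1) + (-4)p = (-7) + 6p ⟹ p = 3/5.
Firm A indifferent between A and B: q·5 + (1−q)·(-1) = q·2 + (1−q)·6 ⟹ (-1) + 6q = 6 + (-4)q ⟹ q = 7/10.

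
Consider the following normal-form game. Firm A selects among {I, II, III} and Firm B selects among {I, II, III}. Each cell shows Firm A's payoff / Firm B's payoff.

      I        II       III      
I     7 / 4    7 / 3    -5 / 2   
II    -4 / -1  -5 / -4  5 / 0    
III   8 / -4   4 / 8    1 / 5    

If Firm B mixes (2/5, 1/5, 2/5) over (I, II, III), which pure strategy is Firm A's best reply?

Firm A's best reply maximizes expected payoff against the mix.
I: (2/5)·7 + (1/5)·7 + (2/5)·(-5) = 11/5
II: (2/5)·(-4) + (1/5)·(-5) + (2/5)·5 = -3/5
III: (2/5)·8 + (1/5)·4 + (2/5)·1 = 22/5
Highest expected payoff is 22/5, from III.

III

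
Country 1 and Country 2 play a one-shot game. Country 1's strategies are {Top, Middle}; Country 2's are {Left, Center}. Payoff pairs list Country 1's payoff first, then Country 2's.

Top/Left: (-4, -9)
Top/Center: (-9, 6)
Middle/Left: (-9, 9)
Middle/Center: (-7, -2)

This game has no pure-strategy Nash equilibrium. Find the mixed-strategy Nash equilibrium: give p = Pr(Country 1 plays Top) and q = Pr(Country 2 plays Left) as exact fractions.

p = 11/26, q = 2/7

In a mixed NE each player is indifferent between their pure strategies, so the opponent's mix sets the indifference.
Country 2 indifferent between Left and Center: p·(-9) + (1−p)·9 = p·6 + (1−p)·(-2) ⟹ 9 + (-18)p = (-2) + 8p ⟹ p = 11/26.
Country 1 indifferent between Top and Middle: q·(-4) + (1−q)·(-9) = q·(-9) + (1−q)·(-7) ⟹ (-9) + 5q = (-7) + (-2)q ⟹ q = 2/7.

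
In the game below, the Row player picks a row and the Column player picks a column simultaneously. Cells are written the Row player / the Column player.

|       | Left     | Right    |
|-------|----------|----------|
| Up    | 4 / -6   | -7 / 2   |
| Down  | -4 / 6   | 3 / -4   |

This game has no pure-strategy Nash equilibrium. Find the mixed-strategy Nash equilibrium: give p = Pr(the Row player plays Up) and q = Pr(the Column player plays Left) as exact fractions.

In a mixed NE each player is indifferent between their pure strategies, so the opponent's mix sets the indifference.
The Column player indifferent between Left and Right: p·(-6) + (1−p)·6 = p·2 + (1−p)·(-4) ⟹ 6 + (-12)p = (-4) + 6p ⟹ p = 5/9.
The Row player indifferent between Up and Down: q·4 + (1−q)·(-7) = q·(-4) + (1−q)·3 ⟹ (-7) + 11q = 3 + (-7)q ⟹ q = 5/9.

p = 5/9, q = 5/9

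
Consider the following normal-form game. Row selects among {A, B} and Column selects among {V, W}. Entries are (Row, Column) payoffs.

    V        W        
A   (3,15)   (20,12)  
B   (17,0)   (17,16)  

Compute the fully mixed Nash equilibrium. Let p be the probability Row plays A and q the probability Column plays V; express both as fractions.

p = 16/19, q = 3/17

In a mixed NE each player is indifferent between their pure strategies, so the opponent's mix sets the indifference.
Column indifferent between V and W: p·15 + (1−p)·0 = p·12 + (1−p)·16 ⟹ 0 + 15p = 16 + (-4)p ⟹ p = 16/19.
Row indifferent between A and B: q·3 + (1−q)·20 = q·17 + (1−q)·17 ⟹ 20 + (-17)q = 17 + 0q ⟹ q = 3/17.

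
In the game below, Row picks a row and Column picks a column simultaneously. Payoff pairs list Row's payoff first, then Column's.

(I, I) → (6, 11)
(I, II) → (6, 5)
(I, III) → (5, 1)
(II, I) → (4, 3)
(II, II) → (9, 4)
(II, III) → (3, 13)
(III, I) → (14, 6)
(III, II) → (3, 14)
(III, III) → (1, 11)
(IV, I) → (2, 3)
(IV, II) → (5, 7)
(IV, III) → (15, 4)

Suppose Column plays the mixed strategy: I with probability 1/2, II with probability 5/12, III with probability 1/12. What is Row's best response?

Row's best reply maximizes expected payoff against the mix.
I: (1/2)·6 + (5/12)·6 + (1/12)·5 = 71/12
II: (1/2)·4 + (5/12)·9 + (1/12)·3 = 6
III: (1/2)·14 + (5/12)·3 + (1/12)·1 = 25/3
IV: (1/2)·2 + (5/12)·5 + (1/12)·15 = 13/3
Highest expected payoff is 25/3, from III.

III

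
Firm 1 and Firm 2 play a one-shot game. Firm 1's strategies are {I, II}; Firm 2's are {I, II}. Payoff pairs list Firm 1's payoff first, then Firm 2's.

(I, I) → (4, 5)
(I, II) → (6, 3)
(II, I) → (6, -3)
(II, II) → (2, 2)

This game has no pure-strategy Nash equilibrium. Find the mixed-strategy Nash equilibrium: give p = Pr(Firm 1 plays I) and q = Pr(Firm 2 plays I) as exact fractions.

p = 5/7, q = 2/3

Each player's mixing probability is pinned down by making the *other* player indifferent.
Firm 2 indifferent between I and II: p·5 + (1−p)·(-3) = p·3 + (1−p)·2 ⟹ (-3) + 8p = 2 + 1p ⟹ p = 5/7.
Firm 1 indifferent between I and II: q·4 + (1−q)·6 = q·6 + (1−q)·2 ⟹ 6 + (-2)q = 2 + 4q ⟹ q = 2/3.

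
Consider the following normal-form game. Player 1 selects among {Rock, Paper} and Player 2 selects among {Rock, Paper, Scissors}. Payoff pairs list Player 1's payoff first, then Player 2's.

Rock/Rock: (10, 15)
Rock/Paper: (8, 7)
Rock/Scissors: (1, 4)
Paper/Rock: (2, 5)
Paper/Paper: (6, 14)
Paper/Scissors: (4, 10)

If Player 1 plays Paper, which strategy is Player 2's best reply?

Paper

With Player 1 fixed at Paper, Player 2's payoffs are: Rock → 5, Paper → 14, Scissors → 10.
The maximum is 14, achieved by Paper.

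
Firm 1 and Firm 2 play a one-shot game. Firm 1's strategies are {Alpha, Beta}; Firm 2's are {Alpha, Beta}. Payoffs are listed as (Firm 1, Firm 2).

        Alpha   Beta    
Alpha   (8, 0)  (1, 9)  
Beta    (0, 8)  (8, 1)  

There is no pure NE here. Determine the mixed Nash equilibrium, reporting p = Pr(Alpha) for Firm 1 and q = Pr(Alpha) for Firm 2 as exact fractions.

p = 7/16, q = 7/15

Each player's mixing probability is pinned down by making the *other* player indifferent.
Firm 2 indifferent between Alpha and Beta: p·0 + (1−p)·8 = p·9 + (1−p)·1 ⟹ 8 + (-8)p = 1 + 8p ⟹ p = 7/16.
Firm 1 indifferent between Alpha and Beta: q·8 + (1−q)·1 = q·0 + (1−q)·8 ⟹ 1 + 7q = 8 + (-8)q ⟹ q = 7/15.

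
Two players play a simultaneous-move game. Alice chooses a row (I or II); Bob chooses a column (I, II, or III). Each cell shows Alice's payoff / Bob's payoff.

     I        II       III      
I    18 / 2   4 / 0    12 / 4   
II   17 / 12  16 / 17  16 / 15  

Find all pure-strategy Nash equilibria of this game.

(II, II)

A profile is a Nash equilibrium when each player is best-responding to the other.
Alice's best responses — vs I: I (payoff 18); vs II: II (payoff 16); vs III: II (payoff 16).
Bob's best responses — vs I: III (payoff 4); vs II: II (payoff 17).
The only mutual best response is (II, II); neither player gains by switching there.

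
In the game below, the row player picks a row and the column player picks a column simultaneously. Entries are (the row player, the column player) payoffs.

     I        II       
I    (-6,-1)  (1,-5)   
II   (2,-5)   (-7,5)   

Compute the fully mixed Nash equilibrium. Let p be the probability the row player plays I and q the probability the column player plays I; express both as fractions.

In a mixed NE each player is indifferent between their pure strategies, so the opponent's mix sets the indifference.
The column player indifferent between I and II: p·(-1) + (1−p)·(-5) = p·(-5) + (1−p)·5 ⟹ (-5) + 4p = 5 + (-10)p ⟹ p = 5/7.
The row player indifferent between I and II: q·(-6) + (1−q)·1 = q·2 + (1−q)·(-7) ⟹ 1 + (-7)q = (-7) + 9q ⟹ q = 1/2.

p = 5/7, q = 1/2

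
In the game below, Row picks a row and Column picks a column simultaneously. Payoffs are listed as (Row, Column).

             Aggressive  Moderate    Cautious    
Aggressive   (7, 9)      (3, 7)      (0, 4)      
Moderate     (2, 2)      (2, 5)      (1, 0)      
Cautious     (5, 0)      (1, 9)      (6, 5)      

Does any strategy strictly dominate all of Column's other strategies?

A strategy is strictly dominant if it gives Column a strictly higher payoff than every other strategy, against every choice by the opponent.
Aggressive is not dominant: against Moderate, Moderate gives 5 > 2.
Moderate is not dominant: against Aggressive, Aggressive gives 9 > 7.
Cautious is not dominant: against Aggressive, Aggressive gives 9 > 4.
No single strategy is best against every opponent action.

None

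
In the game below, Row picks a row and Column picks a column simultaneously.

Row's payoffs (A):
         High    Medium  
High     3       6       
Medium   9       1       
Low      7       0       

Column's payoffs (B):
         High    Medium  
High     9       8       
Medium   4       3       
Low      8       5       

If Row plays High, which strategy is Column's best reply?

High

With Row fixed at High, Column's payoffs are: High → 9, Medium → 8.
The maximum is 9, achieved by High.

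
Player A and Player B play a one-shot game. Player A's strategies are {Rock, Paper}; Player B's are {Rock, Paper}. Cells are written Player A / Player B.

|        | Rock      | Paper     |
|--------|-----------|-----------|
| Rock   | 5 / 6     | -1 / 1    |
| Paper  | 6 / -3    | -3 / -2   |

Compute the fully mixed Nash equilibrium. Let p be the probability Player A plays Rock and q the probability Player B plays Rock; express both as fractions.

p = 1/6, q = 2/3

Each player's mixing probability is pinned down by making the *other* player indifferent.
Player B indifferent between Rock and Paper: p·6 + (1−p)·(-3) = p·1 + (1−p)·(-2) ⟹ (-3) + 9p = (-2) + 3p ⟹ p = 1/6.
Player A indifferent between Rock and Paper: q·5 + (1−q)·(-1) = q·6 + (1−q)·(-3) ⟹ (-1) + 6q = (-3) + 9q ⟹ q = 2/3.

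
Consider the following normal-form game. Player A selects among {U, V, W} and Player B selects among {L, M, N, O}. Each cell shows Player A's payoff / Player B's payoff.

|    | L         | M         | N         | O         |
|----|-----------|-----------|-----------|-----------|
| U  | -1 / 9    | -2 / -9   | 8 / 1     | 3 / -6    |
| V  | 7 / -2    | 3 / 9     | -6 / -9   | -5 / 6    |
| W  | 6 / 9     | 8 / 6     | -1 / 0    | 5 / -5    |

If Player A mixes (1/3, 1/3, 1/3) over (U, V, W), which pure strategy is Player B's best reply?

Compute Player B's expected payoff from each pure strategy against the given mix.
L: (1/3)·9 + (1/3)·(-2) + (1/3)·9 = 16/3
M: (1/3)·(-9) + (1/3)·9 + (1/3)·6 = 2
N: (1/3)·1 + (1/3)·(-9) + (1/3)·0 = -8/3
O: (1/3)·(-6) + (1/3)·6 + (1/3)·(-5) = -5/3
Highest expected payoff is 16/3, from L.

L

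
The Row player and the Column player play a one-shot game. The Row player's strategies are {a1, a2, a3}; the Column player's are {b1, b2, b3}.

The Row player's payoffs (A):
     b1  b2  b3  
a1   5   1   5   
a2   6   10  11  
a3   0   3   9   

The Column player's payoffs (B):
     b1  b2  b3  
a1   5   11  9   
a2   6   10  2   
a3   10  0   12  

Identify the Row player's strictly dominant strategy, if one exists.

a2

Check whether one of the Row player's strategies beats all alternatives regardless of what the opponent does.
a2 strictly dominates: vs b1: 6 > each of {5, 0}; vs b2: 10 > each of {1, 3}; vs b3: 11 > each of {5, 9}.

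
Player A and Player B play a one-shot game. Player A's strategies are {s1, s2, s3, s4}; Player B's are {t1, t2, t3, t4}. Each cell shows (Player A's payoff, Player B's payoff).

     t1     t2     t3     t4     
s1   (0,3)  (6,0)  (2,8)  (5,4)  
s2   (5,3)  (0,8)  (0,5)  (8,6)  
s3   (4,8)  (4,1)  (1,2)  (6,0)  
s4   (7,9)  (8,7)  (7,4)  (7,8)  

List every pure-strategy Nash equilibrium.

(s4, t1)

Check mutual best responses: a cell is a NE iff neither player can gain by unilaterally deviating.
Player A's best responses — vs t1: s4 (payoff 7); vs t2: s4 (payoff 8); vs t3: s4 (payoff 7); vs t4: s2 (payoff 8).
Player B's best responses — vs s1: t3 (payoff 8); vs s2: t2 (payoff 8); vs s3: t1 (payoff 8); vs s4: t1 (payoff 9).
The only mutual best response is (s4, t1); neither player gains by switching there.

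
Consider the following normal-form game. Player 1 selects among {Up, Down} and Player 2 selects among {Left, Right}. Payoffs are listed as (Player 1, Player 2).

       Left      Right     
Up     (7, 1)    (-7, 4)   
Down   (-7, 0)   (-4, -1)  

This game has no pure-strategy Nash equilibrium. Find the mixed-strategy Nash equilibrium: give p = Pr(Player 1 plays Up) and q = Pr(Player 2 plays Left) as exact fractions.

p = 1/4, q = 3/17

In a mixed NE each player is indifferent between their pure strategies, so the opponent's mix sets the indifference.
Player 2 indifferent between Left and Right: p·1 + (1−p)·0 = p·4 + (1−p)·(-1) ⟹ 0 + 1p = (-1) + 5p ⟹ p = 1/4.
Player 1 indifferent between Up and Down: q·7 + (1−q)·(-7) = q·(-7) + (1−q)·(-4) ⟹ (-7) + 14q = (-4) + (-3)q ⟹ q = 3/17.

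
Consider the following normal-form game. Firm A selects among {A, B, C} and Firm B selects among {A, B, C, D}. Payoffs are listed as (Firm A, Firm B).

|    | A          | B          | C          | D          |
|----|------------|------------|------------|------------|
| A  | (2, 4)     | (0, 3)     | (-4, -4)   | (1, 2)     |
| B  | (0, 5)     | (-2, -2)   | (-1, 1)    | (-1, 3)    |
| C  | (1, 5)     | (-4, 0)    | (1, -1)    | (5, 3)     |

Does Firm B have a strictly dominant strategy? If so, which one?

Check whether one of Firm B's strategies beats all alternatives regardless of what the opponent does.
A strictly dominates: vs A: 4 > each of {3, -4, 2}; vs B: 5 > each of {-2, 1, 3}; vs C: 5 > each of {0, -1, 3}.

A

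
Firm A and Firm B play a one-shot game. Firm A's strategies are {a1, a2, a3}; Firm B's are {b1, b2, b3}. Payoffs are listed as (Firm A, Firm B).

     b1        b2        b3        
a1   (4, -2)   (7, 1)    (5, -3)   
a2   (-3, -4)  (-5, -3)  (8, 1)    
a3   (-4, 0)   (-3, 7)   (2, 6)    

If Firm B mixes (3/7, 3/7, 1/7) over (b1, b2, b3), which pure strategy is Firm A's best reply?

a1

Firm A's best reply maximizes expected payoff against the mix.
a1: (3/7)·4 + (3/7)·7 + (1/7)·5 = 38/7
a2: (3/7)·(-3) + (3/7)·(-5) + (1/7)·8 = -16/7
a3: (3/7)·(-4) + (3/7)·(-3) + (1/7)·2 = -19/7
Highest expected payoff is 38/7, from a1.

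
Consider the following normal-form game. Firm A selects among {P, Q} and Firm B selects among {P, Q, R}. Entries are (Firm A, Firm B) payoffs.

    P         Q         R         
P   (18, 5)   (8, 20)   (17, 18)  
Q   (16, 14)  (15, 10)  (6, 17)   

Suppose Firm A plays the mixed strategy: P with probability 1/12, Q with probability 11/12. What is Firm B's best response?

R

Compute Firm B's expected payoff from each pure strategy against the given mix.
P: (1/12)·5 + (11/12)·14 = 53/4
Q: (1/12)·20 + (11/12)·10 = 65/6
R: (1/12)·18 + (11/12)·17 = 205/12
Highest expected payoff is 205/12, from R.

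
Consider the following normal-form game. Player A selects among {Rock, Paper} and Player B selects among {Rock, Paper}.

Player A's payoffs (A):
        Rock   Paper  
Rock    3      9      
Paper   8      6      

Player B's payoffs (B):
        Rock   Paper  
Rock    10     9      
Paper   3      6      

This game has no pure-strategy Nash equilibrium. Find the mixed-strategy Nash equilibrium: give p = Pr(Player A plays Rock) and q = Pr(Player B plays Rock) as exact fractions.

p = 3/4, q = 3/8

In a mixed NE each player is indifferent between their pure strategies, so the opponent's mix sets the indifference.
Player B indifferent between Rock and Paper: p·10 + (1−p)·3 = p·9 + (1−p)·6 ⟹ 3 + 7p = 6 + 3p ⟹ p = 3/4.
Player A indifferent between Rock and Paper: q·3 + (1−q)·9 = q·8 + (1−q)·6 ⟹ 9 + (-6)q = 6 + 2q ⟹ q = 3/8.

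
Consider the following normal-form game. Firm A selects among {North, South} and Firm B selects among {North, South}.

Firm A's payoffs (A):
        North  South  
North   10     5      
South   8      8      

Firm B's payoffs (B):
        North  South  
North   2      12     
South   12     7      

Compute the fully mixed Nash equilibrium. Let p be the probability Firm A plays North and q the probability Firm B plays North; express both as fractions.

p = 1/3, q = 3/5

Each player's mixing probability is pinned down by making the *other* player indifferent.
Firm B indifferent between North and South: p·2 + (1−p)·12 = p·12 + (1−p)·7 ⟹ 12 + (-10)p = 7 + 5p ⟹ p = 1/3.
Firm A indifferent between North and South: q·10 + (1−q)·5 = q·8 + (1−q)·8 ⟹ 5 + 5q = 8 + 0q ⟹ q = 3/5.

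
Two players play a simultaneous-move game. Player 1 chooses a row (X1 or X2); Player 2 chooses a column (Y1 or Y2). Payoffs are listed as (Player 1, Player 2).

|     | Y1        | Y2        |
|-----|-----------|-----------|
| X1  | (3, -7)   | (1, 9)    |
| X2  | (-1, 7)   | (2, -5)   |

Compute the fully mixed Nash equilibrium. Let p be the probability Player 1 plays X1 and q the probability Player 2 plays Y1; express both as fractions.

p = 3/7, q = 1/5

In a mixed NE each player is indifferent between their pure strategies, so the opponent's mix sets the indifference.
Player 2 indifferent between Y1 and Y2: p·(-7) + (1−p)·7 = p·9 + (1−p)·(-5) ⟹ 7 + (-14)p = (-5) + 14p ⟹ p = 3/7.
Player 1 indifferent between X1 and X2: q·3 + (1−q)·1 = q·(-1) + (1−q)·2 ⟹ 1 + 2q = 2 + (-3)q ⟹ q = 1/5.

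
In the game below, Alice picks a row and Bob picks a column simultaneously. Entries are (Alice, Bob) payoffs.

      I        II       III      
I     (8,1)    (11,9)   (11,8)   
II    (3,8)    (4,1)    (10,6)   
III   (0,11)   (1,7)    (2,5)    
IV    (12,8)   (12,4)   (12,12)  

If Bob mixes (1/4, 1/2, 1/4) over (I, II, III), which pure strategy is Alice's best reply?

Alice's best reply maximizes expected payoff against the mix.
I: (1/4)·8 + (1/2)·11 + (1/4)·11 = 41/4
II: (1/4)·3 + (1/2)·4 + (1/4)·10 = 21/4
III: (1/4)·0 + (1/2)·1 + (1/4)·2 = 1
IV: (1/4)·12 + (1/2)·12 + (1/4)·12 = 12
Highest expected payoff is 12, from IV.

IV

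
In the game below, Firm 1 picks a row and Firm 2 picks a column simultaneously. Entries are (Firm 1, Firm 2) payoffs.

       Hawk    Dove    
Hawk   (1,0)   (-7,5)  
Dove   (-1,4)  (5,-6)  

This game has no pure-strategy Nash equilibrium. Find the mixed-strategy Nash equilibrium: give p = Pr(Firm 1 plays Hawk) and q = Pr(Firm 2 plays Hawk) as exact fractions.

Each player's mixing probability is pinned down by making the *other* player indifferent.
Firm 2 indifferent between Hawk and Dove: p·0 + (1−p)·4 = p·5 + (1−p)·(-6) ⟹ 4 + (-4)p = (-6) + 11p ⟹ p = 2/3.
Firm 1 indifferent between Hawk and Dove: q·1 + (1−q)·(-7) = q·(-1) + (1−q)·5 ⟹ (-7) + 8q = 5 + (-6)q ⟹ q = 6/7.

p = 2/3, q = 6/7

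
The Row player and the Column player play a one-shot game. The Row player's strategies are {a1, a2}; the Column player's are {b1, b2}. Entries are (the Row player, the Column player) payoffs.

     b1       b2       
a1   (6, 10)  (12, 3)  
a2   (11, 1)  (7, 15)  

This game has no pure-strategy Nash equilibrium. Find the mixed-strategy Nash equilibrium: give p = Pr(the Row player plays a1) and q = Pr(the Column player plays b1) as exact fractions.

In a mixed NE each player is indifferent between their pure strategies, so the opponent's mix sets the indifference.
The Column player indifferent between b1 and b2: p·10 + (1−p)·1 = p·3 + (1−p)·15 ⟹ 1 + 9p = 15 + (-12)p ⟹ p = 2/3.
The Row player indifferent between a1 and a2: q·6 + (1−q)·12 = q·11 + (1−q)·7 ⟹ 12 + (-6)q = 7 + 4q ⟹ q = 1/2.

p = 2/3, q = 1/2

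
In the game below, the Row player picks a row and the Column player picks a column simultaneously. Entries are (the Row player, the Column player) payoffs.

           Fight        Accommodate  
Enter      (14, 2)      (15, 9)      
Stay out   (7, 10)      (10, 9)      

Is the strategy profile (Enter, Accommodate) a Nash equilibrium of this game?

Yes

Holding the Column player at Accommodate: the Row player gets 15 from Enter, versus 10 from Stay out. No profitable deviation for the Row player.
Holding the Row player at Enter: the Column player gets 9 from Accommodate, versus 2 from Fight. No profitable deviation for the Column player either.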